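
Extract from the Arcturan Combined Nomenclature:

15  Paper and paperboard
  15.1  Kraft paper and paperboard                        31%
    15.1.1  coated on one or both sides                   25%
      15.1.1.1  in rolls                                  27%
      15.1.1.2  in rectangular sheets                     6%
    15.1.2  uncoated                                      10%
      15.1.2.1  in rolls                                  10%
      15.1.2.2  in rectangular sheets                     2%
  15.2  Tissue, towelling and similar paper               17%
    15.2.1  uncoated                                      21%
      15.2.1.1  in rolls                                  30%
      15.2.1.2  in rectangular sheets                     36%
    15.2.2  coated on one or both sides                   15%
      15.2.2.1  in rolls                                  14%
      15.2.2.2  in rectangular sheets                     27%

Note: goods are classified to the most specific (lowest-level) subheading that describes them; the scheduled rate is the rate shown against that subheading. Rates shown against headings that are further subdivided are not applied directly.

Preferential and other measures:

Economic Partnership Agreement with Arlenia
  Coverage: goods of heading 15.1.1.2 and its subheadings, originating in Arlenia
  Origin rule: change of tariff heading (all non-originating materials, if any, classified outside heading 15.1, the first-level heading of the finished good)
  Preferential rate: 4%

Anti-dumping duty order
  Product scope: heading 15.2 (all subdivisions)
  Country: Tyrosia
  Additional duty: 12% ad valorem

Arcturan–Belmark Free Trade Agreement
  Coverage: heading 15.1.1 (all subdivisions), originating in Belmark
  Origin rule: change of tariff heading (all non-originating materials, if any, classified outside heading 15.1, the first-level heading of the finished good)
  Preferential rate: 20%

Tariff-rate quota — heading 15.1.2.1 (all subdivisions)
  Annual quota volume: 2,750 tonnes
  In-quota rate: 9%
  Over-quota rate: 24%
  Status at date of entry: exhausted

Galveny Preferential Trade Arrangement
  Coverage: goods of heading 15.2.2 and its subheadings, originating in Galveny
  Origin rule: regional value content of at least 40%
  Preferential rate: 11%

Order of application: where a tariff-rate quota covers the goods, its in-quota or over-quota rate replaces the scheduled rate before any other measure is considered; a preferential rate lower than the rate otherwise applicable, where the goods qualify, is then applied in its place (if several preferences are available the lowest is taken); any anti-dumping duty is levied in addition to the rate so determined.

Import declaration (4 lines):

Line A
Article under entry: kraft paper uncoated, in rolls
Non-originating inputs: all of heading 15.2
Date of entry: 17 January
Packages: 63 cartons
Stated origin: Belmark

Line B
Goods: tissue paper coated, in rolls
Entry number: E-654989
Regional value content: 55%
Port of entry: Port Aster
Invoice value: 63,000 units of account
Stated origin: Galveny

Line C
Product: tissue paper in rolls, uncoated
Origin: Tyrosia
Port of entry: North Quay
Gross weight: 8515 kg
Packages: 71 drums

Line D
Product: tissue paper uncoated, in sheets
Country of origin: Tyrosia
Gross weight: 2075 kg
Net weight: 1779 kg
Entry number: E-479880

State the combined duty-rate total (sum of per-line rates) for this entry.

Line A: kraft paper → 15.1; uncoated → 15.1.2; in rolls → 15.1.2.1. Scheduled 10%. quota on 15.1.2.1 exhausted → over-quota 24%; Belmark agreement on 15.1.1: 15.1.2.1 not covered. → 24%.
Line B: tissue paper → 15.2; coated → 15.2.2; in rolls → 15.2.2.1. Scheduled 14%. Galveny agreement on 15.2.2: RVC ≥ 40% → 11% available; preferential 11%. → 11%.
Line C: tissue paper → 15.2; uncoated → 15.2.1; in rolls → 15.2.1.1. Scheduled 30%. anti-dumping (Tyrosia, 15.2): +12%; total 30% + 12% = 42%. → 42%.
Line D: tissue paper → 15.2; uncoated → 15.2.1; in sheets → 15.2.1.2. Scheduled 36%. anti-dumping (Tyrosia, 15.2): +12%; total 36% + 12% = 48%. → 48%.
Sum: 24% + 11% + 42% + 48% = 125%.

125%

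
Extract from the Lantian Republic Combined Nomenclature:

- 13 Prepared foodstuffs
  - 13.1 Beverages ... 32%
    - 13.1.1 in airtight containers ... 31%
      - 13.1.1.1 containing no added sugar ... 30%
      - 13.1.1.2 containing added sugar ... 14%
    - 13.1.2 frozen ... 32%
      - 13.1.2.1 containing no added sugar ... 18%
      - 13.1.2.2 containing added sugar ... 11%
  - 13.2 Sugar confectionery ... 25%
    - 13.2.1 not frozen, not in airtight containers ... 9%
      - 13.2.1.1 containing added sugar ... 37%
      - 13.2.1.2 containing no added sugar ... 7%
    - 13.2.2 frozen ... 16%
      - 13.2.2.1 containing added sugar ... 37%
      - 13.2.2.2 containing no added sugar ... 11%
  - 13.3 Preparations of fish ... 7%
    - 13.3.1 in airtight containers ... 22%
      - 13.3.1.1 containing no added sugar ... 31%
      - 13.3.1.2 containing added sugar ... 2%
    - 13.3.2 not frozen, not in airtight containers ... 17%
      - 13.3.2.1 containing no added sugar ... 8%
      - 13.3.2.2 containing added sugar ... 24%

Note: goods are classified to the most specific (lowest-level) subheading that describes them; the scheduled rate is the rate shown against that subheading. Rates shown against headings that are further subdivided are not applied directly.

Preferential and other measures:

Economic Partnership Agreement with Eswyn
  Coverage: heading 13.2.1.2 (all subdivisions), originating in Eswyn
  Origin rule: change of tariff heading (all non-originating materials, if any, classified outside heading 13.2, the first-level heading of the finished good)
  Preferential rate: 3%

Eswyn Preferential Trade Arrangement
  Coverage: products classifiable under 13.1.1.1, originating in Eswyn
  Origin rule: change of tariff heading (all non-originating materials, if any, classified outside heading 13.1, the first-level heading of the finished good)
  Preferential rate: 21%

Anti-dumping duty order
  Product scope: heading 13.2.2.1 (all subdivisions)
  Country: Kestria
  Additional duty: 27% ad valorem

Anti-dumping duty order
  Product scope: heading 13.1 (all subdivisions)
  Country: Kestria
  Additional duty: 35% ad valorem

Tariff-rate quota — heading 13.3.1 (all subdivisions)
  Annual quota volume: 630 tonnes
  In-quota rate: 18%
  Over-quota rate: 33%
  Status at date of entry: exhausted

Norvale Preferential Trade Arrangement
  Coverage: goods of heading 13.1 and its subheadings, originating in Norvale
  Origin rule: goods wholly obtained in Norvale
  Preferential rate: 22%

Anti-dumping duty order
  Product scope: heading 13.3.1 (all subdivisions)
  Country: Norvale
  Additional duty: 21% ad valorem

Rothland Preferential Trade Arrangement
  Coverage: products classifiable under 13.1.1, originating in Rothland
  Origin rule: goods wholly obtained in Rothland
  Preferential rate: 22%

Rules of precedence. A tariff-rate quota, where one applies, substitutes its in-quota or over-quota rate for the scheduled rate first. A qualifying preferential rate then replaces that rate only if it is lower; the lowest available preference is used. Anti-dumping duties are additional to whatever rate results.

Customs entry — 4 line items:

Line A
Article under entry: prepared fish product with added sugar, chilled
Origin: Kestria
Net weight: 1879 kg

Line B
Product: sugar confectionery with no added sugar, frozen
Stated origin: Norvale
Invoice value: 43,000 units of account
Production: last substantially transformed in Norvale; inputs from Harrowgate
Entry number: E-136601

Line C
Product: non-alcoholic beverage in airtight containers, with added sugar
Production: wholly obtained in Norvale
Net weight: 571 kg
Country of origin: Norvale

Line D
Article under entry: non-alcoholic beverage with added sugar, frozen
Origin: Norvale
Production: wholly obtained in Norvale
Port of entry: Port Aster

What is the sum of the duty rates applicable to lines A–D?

60%

Line A: prepared fish product → 13.3; chilled → 13.3.2; with added sugar → 13.3.2.2. Scheduled 24%. No special measure applies. → 24%.
Line B: sugar confectionery → 13.2; frozen → 13.2.2; with no added sugar → 13.2.2.2. Scheduled 11%. Norvale agreement on 13.1: 13.2.2.2 not covered. → 11%.
Line C: non-alcoholic beverage → 13.1; in airtight containers → 13.1.1; with added sugar → 13.1.1.2. Scheduled 14%. Norvale agreement on 13.1: wholly obtained → 22% available; preference 22% not lower than 14% → no reduction. → 14%.
Line D: non-alcoholic beverage → 13.1; frozen → 13.1.2; with added sugar → 13.1.2.2. Scheduled 11%. Norvale agreement on 13.1: wholly obtained → 22% available; preference 22% not lower than 11% → no reduction. → 11%.
Sum: 24% + 11% + 14% + 11% = 60%.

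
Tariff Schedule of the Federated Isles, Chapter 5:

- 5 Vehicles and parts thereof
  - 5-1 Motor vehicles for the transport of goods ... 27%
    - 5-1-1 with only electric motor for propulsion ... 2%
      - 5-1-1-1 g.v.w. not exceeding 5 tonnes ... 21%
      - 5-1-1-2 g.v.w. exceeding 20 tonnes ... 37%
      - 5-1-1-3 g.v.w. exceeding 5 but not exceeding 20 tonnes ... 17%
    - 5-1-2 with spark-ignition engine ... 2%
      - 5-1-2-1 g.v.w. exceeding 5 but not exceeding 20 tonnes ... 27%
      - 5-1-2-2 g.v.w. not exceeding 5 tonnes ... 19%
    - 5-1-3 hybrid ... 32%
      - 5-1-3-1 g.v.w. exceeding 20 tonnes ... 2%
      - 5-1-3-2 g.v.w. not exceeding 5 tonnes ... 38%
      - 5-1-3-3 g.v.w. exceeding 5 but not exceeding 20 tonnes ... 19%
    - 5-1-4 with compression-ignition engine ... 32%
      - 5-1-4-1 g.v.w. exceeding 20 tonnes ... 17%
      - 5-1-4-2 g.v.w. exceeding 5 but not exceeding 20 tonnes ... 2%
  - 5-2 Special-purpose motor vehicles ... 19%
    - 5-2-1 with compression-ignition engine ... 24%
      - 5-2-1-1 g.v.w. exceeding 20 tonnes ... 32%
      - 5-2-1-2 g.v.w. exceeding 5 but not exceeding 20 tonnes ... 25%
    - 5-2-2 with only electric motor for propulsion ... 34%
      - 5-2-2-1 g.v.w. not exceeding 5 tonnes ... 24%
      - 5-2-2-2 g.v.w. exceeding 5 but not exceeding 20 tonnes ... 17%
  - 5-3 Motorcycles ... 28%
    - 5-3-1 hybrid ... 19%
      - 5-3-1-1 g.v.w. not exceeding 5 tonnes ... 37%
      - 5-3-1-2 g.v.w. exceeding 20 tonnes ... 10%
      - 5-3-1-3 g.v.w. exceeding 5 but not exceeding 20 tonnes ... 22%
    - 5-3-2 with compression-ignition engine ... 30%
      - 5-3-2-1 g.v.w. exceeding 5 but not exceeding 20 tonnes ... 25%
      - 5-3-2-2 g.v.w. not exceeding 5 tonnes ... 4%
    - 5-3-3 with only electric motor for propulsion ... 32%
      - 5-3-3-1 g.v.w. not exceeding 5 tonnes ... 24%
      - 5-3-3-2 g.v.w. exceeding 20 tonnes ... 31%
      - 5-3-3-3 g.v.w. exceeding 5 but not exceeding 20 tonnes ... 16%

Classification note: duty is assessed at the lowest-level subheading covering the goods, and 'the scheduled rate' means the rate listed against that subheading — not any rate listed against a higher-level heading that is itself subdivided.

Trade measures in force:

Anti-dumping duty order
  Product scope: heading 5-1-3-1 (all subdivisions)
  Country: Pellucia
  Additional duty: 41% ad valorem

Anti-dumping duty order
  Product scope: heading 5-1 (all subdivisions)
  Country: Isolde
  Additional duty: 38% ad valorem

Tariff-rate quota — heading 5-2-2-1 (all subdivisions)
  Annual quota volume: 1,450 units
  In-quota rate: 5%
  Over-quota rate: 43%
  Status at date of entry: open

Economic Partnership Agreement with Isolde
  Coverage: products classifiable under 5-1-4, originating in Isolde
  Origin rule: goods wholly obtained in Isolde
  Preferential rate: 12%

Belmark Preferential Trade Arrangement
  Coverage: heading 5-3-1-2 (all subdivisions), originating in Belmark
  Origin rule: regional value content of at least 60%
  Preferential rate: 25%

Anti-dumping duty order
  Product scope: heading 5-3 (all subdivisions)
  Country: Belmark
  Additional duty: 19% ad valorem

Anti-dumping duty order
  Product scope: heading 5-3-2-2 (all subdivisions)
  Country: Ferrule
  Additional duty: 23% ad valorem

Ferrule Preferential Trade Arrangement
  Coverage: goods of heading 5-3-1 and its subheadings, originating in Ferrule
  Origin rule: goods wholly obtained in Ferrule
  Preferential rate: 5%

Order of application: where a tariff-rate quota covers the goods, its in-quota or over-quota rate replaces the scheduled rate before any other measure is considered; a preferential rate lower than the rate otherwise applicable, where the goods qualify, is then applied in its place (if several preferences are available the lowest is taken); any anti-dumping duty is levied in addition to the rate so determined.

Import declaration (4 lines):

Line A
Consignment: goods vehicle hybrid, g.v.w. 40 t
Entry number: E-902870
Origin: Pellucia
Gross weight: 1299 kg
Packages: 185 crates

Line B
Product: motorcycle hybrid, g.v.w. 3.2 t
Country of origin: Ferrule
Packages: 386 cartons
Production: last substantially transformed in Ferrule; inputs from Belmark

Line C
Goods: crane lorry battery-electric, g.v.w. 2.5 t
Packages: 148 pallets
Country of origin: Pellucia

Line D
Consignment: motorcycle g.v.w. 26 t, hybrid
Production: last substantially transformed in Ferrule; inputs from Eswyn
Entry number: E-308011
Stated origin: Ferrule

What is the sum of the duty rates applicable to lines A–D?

95%

Line A: goods vehicle → 5-1; hybrid → 5-1-3; g.v.w. 40 t → 5-1-3-1. Scheduled 2%. anti-dumping (Pellucia, 5-1-3-1): +41%; total 2% + 41% = 43%. → 43%.
Line B: motorcycle → 5-3; hybrid → 5-3-1; g.v.w. 3.2 t → 5-3-1-1. Scheduled 37%. Ferrule agreement on 5-3-1: not wholly obtained. → 37%.
Line C: crane lorry → 5-2; battery-electric → 5-2-2; g.v.w. 2.5 t → 5-2-2-1. Scheduled 24%. quota on 5-2-2-1 open → in-quota 5%. → 5%.
Line D: motorcycle → 5-3; hybrid → 5-3-1; g.v.w. 26 t → 5-3-1-2. Scheduled 10%. Ferrule agreement on 5-3-1: not wholly obtained. → 10%.
Sum: 43% + 37% + 5% + 10% = 95%.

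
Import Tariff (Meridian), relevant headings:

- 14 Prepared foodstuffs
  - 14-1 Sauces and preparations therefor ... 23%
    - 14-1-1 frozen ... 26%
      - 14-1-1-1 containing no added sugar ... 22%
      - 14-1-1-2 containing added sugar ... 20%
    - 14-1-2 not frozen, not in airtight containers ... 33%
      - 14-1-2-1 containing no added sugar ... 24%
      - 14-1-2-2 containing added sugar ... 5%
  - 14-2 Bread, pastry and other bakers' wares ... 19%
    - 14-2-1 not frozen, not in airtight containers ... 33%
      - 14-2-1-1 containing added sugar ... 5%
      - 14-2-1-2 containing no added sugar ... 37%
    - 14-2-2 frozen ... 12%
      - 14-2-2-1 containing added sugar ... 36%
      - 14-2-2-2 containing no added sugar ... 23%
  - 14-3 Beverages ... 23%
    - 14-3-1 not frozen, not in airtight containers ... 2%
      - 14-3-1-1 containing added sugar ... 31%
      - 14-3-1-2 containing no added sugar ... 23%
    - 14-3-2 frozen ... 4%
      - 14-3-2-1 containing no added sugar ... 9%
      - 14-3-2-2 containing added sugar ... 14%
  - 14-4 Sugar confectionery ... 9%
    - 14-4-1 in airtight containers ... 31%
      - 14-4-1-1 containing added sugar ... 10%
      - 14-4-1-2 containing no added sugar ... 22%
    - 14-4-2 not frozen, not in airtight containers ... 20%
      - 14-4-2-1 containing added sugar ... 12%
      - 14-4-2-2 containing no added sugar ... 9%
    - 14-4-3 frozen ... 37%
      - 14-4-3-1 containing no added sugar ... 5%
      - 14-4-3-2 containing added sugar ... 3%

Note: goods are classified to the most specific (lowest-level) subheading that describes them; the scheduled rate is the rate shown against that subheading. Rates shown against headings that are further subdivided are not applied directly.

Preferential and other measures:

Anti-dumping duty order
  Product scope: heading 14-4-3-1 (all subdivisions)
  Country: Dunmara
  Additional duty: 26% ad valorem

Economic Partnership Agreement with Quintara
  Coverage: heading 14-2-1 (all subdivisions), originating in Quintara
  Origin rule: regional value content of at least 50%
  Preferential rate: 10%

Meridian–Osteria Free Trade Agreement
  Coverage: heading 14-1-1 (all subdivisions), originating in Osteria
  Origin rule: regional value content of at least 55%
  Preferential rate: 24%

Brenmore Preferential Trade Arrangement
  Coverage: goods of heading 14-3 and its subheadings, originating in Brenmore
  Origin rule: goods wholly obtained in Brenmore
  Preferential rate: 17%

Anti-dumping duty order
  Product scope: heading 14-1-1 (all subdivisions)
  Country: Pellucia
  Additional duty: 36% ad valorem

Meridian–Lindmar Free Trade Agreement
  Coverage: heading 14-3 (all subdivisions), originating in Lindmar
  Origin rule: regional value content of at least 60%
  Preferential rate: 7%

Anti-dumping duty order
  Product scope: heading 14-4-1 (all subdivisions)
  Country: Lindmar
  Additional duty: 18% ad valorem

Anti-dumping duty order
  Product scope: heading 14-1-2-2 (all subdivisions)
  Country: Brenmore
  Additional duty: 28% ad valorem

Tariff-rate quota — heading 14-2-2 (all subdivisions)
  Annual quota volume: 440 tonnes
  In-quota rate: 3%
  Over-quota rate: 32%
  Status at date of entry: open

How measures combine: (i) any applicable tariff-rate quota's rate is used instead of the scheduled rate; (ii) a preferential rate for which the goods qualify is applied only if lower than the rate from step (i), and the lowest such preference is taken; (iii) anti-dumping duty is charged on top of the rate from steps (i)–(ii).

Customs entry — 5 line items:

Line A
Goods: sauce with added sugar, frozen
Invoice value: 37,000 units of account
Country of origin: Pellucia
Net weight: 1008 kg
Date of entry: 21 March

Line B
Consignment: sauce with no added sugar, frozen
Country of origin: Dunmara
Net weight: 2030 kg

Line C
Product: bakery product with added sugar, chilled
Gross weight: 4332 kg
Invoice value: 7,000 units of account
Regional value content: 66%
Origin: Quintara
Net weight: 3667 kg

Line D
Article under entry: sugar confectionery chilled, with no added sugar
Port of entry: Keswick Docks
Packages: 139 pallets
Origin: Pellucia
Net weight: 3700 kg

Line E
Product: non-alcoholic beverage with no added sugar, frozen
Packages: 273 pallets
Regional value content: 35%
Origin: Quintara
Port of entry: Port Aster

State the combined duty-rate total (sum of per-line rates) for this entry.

Line A: sauce → 14-1; frozen → 14-1-1; with added sugar → 14-1-1-2. Scheduled 20%. anti-dumping (Pellucia, 14-1-1): +36%; total 20% + 36% = 56%. → 56%.
Line B: sauce → 14-1; frozen → 14-1-1; with no added sugar → 14-1-1-1. Scheduled 22%. No special measure applies. → 22%.
Line C: bakery product → 14-2; chilled → 14-2-1; with added sugar → 14-2-1-1. Scheduled 5%. Quintara agreement on 14-2-1: RVC ≥ 50% → 10% available; preference 10% not lower than 5% → no reduction. → 5%.
Line D: sugar confectionery → 14-4; chilled → 14-4-2; with no added sugar → 14-4-2-2. Scheduled 9%. No special measure applies. → 9%.
Line E: non-alcoholic beverage → 14-3; frozen → 14-3-2; with no added sugar → 14-3-2-1. Scheduled 9%. Quintara agreement on 14-2-1: 14-3-2-1 not covered. → 9%.
Sum: 56% + 22% + 5% + 9% + 9% = 101%.

101%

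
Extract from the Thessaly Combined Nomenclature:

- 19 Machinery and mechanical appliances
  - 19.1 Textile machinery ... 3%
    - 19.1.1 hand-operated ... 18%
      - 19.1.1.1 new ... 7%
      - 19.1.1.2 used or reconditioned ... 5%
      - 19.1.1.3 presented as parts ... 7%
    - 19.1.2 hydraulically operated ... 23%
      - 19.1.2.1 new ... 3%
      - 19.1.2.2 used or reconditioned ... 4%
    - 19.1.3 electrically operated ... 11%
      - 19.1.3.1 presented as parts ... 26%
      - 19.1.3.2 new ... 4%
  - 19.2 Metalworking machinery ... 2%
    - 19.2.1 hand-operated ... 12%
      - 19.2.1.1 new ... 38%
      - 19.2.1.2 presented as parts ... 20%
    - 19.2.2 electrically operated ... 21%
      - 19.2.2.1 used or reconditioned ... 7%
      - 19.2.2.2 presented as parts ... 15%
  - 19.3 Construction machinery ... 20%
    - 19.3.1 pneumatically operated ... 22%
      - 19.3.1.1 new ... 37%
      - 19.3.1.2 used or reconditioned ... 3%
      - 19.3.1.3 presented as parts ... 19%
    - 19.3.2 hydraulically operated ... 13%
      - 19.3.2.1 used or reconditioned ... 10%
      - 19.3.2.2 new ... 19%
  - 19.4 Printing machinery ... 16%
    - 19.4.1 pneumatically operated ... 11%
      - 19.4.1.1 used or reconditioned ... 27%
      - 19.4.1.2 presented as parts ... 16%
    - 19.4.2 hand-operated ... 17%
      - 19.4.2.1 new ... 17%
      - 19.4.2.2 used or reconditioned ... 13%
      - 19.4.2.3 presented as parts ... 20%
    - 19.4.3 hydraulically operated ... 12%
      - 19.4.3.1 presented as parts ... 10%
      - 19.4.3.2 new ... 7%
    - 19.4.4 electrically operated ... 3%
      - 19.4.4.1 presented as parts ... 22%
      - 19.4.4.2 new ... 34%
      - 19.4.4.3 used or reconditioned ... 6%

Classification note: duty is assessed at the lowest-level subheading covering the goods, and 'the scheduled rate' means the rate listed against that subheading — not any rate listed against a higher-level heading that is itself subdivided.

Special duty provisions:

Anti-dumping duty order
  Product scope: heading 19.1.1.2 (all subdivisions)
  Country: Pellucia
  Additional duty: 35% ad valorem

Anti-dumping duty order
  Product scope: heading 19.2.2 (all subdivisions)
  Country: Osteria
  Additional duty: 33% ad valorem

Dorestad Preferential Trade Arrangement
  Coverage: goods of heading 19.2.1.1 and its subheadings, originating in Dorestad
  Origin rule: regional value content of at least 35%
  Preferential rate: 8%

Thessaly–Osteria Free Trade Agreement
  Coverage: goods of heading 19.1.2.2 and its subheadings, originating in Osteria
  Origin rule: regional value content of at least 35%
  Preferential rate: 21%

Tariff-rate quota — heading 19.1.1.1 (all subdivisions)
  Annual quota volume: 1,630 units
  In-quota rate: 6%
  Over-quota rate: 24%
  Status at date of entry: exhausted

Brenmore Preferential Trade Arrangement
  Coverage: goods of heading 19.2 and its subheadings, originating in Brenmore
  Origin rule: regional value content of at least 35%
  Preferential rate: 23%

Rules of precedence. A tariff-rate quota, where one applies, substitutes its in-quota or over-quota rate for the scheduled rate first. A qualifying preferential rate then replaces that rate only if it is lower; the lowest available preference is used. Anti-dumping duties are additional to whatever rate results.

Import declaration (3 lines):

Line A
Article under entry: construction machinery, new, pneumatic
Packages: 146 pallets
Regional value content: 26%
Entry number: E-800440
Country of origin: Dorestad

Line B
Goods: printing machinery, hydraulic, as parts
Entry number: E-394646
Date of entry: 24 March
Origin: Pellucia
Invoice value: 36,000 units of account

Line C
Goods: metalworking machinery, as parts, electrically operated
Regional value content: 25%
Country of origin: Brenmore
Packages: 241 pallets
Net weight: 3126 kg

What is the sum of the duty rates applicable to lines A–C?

Line A: construction → 19.3; pneumatic → 19.3.1; new → 19.3.1.1. Scheduled 37%. Dorestad agreement on 19.2.1.1: 19.3.1.1 not covered. → 37%.
Line B: printing → 19.4; hydraulic → 19.4.3; as parts → 19.4.3.1. Scheduled 10%. No special measure applies. → 10%.
Line C: metalworking → 19.2; electrically operated → 19.2.2; as parts → 19.2.2.2. Scheduled 15%. Brenmore agreement on 19.2: RVC < 35%. → 15%.
Sum: 37% + 10% + 15% = 62%.

62%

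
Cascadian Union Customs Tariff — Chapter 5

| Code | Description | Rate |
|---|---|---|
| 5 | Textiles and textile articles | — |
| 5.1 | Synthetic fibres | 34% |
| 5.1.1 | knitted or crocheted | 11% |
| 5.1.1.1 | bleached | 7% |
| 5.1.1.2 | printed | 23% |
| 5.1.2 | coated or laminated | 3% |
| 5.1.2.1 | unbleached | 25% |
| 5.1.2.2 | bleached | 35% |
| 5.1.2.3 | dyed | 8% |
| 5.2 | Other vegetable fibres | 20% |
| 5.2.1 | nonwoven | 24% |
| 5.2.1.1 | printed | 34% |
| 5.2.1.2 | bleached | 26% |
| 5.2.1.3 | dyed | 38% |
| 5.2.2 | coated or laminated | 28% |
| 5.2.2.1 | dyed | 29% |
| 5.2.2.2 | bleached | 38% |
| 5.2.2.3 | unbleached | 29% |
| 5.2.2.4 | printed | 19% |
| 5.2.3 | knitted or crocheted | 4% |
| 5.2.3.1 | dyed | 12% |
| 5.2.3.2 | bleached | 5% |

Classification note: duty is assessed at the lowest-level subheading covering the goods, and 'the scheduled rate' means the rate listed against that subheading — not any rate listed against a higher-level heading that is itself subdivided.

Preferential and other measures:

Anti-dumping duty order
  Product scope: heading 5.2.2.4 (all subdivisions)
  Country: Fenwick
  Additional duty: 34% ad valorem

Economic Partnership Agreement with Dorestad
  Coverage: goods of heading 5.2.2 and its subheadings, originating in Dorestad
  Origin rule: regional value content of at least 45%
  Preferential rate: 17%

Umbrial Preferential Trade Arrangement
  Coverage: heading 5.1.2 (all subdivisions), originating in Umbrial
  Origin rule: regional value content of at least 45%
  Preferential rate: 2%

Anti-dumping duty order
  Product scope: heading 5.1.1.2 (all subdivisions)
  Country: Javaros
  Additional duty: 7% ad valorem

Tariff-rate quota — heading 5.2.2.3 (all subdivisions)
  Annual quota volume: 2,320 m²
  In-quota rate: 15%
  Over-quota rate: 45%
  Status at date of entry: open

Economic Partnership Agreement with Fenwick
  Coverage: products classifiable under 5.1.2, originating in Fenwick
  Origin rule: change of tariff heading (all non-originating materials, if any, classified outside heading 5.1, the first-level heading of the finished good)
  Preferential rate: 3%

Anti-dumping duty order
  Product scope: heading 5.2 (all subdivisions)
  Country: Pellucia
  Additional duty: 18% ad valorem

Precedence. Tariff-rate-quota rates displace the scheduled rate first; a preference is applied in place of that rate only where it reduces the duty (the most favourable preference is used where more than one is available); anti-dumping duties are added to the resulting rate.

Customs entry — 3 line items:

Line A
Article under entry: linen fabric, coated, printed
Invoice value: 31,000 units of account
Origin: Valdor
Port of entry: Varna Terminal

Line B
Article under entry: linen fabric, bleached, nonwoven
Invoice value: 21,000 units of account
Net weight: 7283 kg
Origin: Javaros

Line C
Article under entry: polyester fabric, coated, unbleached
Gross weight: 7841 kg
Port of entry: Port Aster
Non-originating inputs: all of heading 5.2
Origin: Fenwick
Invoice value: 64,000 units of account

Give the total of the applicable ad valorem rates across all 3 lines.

48%

Line A: linen → 5.2; coated → 5.2.2; printed → 5.2.2.4. Scheduled 19%. No special measure applies. → 19%.
Line B: linen → 5.2; nonwoven → 5.2.1; bleached → 5.2.1.2. Scheduled 26%. No special measure applies. → 26%.
Line C: polyester → 5.1; coated → 5.1.2; unbleached → 5.1.2.1. Scheduled 25%. Fenwick agreement on 5.1.2: CTH met → 3% available; preferential 3%. → 3%.
Sum: 19% + 26% + 3% = 48%.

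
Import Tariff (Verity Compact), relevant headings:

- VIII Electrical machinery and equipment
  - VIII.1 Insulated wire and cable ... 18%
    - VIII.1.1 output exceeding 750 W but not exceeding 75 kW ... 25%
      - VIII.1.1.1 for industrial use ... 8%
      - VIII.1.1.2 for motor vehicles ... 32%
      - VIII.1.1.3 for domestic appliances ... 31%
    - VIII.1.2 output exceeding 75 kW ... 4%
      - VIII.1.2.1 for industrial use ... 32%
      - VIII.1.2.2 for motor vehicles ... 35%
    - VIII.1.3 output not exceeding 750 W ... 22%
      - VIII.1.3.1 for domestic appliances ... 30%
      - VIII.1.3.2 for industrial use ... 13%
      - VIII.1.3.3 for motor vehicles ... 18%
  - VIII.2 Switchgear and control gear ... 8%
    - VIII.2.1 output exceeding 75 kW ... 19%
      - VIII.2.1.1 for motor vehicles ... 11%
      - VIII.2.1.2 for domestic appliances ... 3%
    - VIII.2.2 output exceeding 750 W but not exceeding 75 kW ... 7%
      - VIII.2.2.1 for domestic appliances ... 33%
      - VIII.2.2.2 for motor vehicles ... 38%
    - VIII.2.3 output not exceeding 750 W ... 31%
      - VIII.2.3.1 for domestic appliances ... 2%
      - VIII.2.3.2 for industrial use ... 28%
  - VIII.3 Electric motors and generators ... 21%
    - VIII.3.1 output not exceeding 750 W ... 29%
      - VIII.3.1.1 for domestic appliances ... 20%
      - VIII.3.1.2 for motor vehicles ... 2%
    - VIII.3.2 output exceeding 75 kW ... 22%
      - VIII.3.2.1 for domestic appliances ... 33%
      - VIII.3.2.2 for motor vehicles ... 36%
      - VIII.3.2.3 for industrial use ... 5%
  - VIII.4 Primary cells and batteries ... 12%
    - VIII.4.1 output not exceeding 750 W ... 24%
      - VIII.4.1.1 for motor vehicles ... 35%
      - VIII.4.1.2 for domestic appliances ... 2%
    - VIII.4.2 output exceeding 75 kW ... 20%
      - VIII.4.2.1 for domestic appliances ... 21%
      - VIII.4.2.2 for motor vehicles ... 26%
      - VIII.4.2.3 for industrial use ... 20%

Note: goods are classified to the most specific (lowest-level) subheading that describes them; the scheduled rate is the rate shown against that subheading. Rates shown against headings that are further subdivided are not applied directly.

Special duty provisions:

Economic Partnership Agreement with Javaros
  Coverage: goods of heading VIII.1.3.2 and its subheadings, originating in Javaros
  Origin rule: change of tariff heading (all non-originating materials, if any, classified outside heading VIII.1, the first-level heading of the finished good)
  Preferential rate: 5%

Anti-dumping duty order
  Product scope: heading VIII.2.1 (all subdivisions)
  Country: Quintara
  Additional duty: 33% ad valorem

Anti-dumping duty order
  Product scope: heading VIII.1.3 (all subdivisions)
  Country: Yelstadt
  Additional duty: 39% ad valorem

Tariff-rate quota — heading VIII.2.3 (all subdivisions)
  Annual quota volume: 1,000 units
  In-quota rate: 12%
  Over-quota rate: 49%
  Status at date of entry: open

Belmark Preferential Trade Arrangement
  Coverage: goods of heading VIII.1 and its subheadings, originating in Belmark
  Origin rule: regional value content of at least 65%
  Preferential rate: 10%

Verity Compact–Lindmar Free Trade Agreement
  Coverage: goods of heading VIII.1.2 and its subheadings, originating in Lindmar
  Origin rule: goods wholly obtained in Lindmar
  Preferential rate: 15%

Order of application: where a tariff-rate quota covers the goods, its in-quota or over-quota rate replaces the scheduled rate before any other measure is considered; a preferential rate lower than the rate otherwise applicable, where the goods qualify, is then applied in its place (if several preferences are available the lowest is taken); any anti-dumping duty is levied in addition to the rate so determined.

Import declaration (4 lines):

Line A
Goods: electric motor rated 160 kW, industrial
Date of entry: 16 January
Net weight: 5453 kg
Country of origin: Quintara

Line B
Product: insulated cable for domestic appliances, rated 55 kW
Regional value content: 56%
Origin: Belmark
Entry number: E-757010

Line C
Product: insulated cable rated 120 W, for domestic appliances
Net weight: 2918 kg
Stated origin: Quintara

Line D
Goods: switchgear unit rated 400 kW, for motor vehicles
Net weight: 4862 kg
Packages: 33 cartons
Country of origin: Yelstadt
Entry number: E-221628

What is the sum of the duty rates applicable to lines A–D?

77%

Line A: electric motor → VIII.3; rated 160 kW → VIII.3.2; industrial → VIII.3.2.3. Scheduled 5%. No special measure applies. → 5%.
Line B: insulated cable → VIII.1; rated 55 kW → VIII.1.1; for domestic appliances → VIII.1.1.3. Scheduled 31%. Belmark agreement on VIII.1: RVC < 65%. → 31%.
Line C: insulated cable → VIII.1; rated 120 W → VIII.1.3; for domestic appliances → VIII.1.3.1. Scheduled 30%. No special measure applies. → 30%.
Line D: switchgear unit → VIII.2; rated 400 kW → VIII.2.1; for motor vehicles → VIII.2.1.1. Scheduled 11%. No special measure applies. → 11%.
Sum: 5% + 31% + 30% + 11% = 77%.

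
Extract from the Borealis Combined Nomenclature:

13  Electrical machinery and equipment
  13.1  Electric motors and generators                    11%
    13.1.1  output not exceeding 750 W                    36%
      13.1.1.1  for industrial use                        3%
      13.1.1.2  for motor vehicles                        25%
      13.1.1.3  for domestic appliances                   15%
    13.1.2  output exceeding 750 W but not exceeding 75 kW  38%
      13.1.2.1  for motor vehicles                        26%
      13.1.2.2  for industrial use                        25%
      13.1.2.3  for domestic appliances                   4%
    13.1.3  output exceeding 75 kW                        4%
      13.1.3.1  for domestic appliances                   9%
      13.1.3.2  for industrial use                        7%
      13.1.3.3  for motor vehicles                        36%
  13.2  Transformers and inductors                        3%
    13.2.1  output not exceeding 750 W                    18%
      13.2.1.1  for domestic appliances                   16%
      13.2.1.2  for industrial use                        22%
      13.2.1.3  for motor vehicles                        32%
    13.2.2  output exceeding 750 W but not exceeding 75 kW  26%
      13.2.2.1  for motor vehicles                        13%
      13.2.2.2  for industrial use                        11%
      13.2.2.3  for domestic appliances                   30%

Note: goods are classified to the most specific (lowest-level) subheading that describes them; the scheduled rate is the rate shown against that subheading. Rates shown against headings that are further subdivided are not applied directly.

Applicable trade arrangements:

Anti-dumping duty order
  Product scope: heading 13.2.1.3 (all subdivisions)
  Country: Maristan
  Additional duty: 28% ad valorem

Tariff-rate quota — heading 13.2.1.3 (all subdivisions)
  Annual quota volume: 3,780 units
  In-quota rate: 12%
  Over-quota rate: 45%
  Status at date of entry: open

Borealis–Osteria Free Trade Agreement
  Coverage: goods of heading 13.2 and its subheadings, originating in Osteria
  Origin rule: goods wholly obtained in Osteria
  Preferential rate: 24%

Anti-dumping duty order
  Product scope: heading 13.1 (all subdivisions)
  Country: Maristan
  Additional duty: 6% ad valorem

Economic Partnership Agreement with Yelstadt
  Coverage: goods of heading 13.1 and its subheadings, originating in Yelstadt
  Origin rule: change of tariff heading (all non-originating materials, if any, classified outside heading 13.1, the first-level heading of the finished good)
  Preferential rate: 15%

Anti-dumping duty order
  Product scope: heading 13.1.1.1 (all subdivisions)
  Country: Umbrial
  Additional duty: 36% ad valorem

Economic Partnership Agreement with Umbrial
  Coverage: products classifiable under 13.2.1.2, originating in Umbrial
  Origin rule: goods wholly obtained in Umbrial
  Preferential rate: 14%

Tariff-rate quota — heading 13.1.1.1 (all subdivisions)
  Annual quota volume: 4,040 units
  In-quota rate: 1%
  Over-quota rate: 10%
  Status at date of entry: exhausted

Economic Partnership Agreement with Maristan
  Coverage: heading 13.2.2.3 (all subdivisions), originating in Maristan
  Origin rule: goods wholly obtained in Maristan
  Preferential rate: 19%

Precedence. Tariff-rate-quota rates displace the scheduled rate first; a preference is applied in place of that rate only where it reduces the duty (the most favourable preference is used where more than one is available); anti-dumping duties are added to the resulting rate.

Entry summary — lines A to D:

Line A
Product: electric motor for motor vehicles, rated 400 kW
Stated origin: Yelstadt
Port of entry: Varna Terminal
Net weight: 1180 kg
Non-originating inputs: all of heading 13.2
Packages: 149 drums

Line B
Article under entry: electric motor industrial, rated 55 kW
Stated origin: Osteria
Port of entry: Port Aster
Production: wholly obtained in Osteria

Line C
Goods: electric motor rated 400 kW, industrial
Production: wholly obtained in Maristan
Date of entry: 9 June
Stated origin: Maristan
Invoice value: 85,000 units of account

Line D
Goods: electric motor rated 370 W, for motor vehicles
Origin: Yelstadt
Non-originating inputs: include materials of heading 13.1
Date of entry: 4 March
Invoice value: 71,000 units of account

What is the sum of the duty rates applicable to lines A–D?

78%

Line A: electric motor → 13.1; rated 400 kW → 13.1.3; for motor vehicles → 13.1.3.3. Scheduled 36%. Yelstadt agreement on 13.1: CTH met → 15% available; preferential 15%. → 15%.
Line B: electric motor → 13.1; rated 55 kW → 13.1.2; industrial → 13.1.2.2. Scheduled 25%. Osteria agreement on 13.2: 13.1.2.2 not covered. → 25%.
Line C: electric motor → 13.1; rated 400 kW → 13.1.3; industrial → 13.1.3.2. Scheduled 7%. Maristan agreement on 13.2.2.3: 13.1.3.2 not covered; anti-dumping (Maristan, 13.1): +6%; total 7% + 6% = 13%. → 13%.
Line D: electric motor → 13.1; rated 370 W → 13.1.1; for motor vehicles → 13.1.1.2. Scheduled 25%. Yelstadt agreement on 13.1: CTH not met. → 25%.
Sum: 15% + 25% + 13% + 25% = 78%.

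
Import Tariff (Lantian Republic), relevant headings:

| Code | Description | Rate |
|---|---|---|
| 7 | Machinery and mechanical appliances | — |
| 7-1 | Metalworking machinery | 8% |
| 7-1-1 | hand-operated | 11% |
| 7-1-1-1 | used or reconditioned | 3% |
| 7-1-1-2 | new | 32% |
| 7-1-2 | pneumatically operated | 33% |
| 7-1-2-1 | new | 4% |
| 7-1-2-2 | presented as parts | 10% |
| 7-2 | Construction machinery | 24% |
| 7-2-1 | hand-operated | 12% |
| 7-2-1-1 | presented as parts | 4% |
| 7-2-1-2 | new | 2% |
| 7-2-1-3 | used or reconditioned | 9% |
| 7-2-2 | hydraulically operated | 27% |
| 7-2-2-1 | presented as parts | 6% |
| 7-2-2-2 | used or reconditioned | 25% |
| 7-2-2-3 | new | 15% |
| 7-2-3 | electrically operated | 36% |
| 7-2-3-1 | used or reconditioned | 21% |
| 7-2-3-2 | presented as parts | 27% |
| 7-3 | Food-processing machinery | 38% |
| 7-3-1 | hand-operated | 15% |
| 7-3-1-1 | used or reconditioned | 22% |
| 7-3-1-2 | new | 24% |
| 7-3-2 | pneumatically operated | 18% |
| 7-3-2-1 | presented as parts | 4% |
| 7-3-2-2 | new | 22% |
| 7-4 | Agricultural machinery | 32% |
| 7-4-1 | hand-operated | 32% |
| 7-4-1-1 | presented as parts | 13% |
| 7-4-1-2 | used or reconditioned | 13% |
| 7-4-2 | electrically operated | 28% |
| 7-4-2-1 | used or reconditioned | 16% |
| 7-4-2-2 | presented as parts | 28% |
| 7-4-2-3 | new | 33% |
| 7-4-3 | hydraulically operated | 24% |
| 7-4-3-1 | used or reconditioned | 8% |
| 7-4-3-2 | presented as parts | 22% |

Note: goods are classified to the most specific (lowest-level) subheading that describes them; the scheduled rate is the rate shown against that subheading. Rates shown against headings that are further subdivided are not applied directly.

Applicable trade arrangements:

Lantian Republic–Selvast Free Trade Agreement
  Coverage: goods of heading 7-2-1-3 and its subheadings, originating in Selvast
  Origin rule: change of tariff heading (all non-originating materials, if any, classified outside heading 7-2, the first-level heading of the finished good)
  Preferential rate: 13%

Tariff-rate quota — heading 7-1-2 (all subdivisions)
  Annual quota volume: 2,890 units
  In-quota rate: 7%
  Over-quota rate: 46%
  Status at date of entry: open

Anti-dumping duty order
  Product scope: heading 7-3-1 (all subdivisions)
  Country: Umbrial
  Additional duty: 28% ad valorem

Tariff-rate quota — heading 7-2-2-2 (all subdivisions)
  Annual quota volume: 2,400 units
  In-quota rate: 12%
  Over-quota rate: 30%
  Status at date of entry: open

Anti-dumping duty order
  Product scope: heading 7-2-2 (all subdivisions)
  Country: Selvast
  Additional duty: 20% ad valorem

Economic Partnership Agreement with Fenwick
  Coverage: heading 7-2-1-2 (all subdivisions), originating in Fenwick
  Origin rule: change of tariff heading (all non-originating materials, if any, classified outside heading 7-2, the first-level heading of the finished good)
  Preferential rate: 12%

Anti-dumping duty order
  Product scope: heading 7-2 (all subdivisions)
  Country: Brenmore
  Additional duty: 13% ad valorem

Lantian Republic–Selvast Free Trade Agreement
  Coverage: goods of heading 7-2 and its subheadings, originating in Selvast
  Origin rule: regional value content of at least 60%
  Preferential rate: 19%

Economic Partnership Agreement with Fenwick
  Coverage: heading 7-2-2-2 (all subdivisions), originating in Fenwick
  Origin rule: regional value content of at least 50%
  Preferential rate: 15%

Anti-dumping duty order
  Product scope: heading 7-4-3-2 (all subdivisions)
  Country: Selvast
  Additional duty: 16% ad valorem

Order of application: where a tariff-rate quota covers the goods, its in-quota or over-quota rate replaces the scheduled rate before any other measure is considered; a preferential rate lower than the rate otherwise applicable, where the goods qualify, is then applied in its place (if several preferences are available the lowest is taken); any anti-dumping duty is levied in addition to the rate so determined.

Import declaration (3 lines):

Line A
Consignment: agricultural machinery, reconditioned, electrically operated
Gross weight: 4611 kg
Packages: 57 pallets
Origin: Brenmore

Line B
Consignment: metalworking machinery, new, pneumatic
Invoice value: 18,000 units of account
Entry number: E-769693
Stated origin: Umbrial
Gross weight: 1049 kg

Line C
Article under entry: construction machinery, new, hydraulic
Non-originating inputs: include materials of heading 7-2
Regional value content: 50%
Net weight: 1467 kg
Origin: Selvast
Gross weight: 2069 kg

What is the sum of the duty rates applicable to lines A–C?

Line A: agricultural → 7-4; electrically operated → 7-4-2; reconditioned → 7-4-2-1. Scheduled 16%. No special measure applies. → 16%.
Line B: metalworking → 7-1; pneumatic → 7-1-2; new → 7-1-2-1. Scheduled 4%. quota on 7-1-2 open → in-quota 7%. → 7%.
Line C: construction → 7-2; hydraulic → 7-2-2; new → 7-2-2-3. Scheduled 15%. Selvast agreement on 7-2-1-3: 7-2-2-3 not covered; Selvast agreement on 7-2: RVC < 60%; anti-dumping (Selvast, 7-2-2): +20%; total 15% + 20% = 35%. → 35%.
Sum: 16% + 7% + 35% = 58%.

58%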